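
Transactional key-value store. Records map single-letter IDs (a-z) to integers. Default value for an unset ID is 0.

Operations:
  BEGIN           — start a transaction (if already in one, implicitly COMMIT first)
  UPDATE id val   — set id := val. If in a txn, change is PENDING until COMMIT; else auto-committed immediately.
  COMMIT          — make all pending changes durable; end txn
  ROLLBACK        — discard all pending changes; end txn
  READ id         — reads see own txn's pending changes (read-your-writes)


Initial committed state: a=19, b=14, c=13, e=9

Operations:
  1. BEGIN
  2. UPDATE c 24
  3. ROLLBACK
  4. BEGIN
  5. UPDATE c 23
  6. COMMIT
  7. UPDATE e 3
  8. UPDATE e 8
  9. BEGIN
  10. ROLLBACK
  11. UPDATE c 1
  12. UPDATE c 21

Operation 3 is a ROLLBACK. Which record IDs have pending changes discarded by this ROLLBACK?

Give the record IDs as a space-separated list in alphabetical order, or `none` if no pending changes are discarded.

Initial committed: {a=19, b=14, c=13, e=9}
Op 1: BEGIN: in_txn=True, pending={}
Op 2: UPDATE c=24 (pending; pending now {c=24})
Op 3: ROLLBACK: discarded pending ['c']; in_txn=False
Op 4: BEGIN: in_txn=True, pending={}
Op 5: UPDATE c=23 (pending; pending now {c=23})
Op 6: COMMIT: merged ['c'] into committed; committed now {a=19, b=14, c=23, e=9}
Op 7: UPDATE e=3 (auto-commit; committed e=3)
Op 8: UPDATE e=8 (auto-commit; committed e=8)
Op 9: BEGIN: in_txn=True, pending={}
Op 10: ROLLBACK: discarded pending []; in_txn=False
Op 11: UPDATE c=1 (auto-commit; committed c=1)
Op 12: UPDATE c=21 (auto-commit; committed c=21)
ROLLBACK at op 3 discards: ['c']

Answer: c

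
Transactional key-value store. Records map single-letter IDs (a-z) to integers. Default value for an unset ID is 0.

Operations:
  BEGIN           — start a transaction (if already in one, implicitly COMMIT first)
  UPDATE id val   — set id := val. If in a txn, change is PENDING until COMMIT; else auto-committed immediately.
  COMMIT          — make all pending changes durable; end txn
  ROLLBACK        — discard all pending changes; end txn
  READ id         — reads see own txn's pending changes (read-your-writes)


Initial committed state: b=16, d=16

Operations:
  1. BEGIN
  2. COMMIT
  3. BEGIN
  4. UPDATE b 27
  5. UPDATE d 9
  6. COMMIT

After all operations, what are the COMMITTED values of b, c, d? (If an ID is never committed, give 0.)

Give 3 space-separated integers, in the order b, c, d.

Answer: 27 0 9

Derivation:
Initial committed: {b=16, d=16}
Op 1: BEGIN: in_txn=True, pending={}
Op 2: COMMIT: merged [] into committed; committed now {b=16, d=16}
Op 3: BEGIN: in_txn=True, pending={}
Op 4: UPDATE b=27 (pending; pending now {b=27})
Op 5: UPDATE d=9 (pending; pending now {b=27, d=9})
Op 6: COMMIT: merged ['b', 'd'] into committed; committed now {b=27, d=9}
Final committed: {b=27, d=9}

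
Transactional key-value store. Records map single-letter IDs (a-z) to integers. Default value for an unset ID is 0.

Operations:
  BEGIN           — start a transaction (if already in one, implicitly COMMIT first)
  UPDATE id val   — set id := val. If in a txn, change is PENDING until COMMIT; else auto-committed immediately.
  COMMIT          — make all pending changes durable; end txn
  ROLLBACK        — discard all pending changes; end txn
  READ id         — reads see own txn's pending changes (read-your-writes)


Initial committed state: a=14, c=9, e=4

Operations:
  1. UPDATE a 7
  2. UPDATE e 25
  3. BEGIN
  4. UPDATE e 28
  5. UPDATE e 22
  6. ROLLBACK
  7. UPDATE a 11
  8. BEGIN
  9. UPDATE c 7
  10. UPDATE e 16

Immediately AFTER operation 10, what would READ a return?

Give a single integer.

Initial committed: {a=14, c=9, e=4}
Op 1: UPDATE a=7 (auto-commit; committed a=7)
Op 2: UPDATE e=25 (auto-commit; committed e=25)
Op 3: BEGIN: in_txn=True, pending={}
Op 4: UPDATE e=28 (pending; pending now {e=28})
Op 5: UPDATE e=22 (pending; pending now {e=22})
Op 6: ROLLBACK: discarded pending ['e']; in_txn=False
Op 7: UPDATE a=11 (auto-commit; committed a=11)
Op 8: BEGIN: in_txn=True, pending={}
Op 9: UPDATE c=7 (pending; pending now {c=7})
Op 10: UPDATE e=16 (pending; pending now {c=7, e=16})
After op 10: visible(a) = 11 (pending={c=7, e=16}, committed={a=11, c=9, e=25})

Answer: 11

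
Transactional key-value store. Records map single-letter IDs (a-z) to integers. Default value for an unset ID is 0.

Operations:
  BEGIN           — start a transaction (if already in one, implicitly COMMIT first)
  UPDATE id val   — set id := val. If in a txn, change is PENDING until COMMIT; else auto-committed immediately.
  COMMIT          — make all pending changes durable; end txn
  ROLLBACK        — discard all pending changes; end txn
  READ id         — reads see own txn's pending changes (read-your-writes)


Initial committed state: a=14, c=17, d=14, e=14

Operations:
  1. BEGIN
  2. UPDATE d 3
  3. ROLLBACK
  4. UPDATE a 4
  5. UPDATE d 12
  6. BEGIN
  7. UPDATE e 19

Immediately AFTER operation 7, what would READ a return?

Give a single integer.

Answer: 4

Derivation:
Initial committed: {a=14, c=17, d=14, e=14}
Op 1: BEGIN: in_txn=True, pending={}
Op 2: UPDATE d=3 (pending; pending now {d=3})
Op 3: ROLLBACK: discarded pending ['d']; in_txn=False
Op 4: UPDATE a=4 (auto-commit; committed a=4)
Op 5: UPDATE d=12 (auto-commit; committed d=12)
Op 6: BEGIN: in_txn=True, pending={}
Op 7: UPDATE e=19 (pending; pending now {e=19})
After op 7: visible(a) = 4 (pending={e=19}, committed={a=4, c=17, d=12, e=14})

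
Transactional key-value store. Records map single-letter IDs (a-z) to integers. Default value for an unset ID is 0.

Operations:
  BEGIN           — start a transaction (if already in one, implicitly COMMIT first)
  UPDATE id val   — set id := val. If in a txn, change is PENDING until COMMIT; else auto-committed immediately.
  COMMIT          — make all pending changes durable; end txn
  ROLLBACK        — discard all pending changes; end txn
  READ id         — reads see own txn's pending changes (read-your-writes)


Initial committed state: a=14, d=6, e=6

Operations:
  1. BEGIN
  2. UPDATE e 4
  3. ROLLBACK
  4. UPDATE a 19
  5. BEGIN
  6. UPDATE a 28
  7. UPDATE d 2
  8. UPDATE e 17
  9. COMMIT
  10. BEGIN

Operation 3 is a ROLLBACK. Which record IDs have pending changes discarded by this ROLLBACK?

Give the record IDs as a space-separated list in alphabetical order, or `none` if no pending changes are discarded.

Initial committed: {a=14, d=6, e=6}
Op 1: BEGIN: in_txn=True, pending={}
Op 2: UPDATE e=4 (pending; pending now {e=4})
Op 3: ROLLBACK: discarded pending ['e']; in_txn=False
Op 4: UPDATE a=19 (auto-commit; committed a=19)
Op 5: BEGIN: in_txn=True, pending={}
Op 6: UPDATE a=28 (pending; pending now {a=28})
Op 7: UPDATE d=2 (pending; pending now {a=28, d=2})
Op 8: UPDATE e=17 (pending; pending now {a=28, d=2, e=17})
Op 9: COMMIT: merged ['a', 'd', 'e'] into committed; committed now {a=28, d=2, e=17}
Op 10: BEGIN: in_txn=True, pending={}
ROLLBACK at op 3 discards: ['e']

Answer: e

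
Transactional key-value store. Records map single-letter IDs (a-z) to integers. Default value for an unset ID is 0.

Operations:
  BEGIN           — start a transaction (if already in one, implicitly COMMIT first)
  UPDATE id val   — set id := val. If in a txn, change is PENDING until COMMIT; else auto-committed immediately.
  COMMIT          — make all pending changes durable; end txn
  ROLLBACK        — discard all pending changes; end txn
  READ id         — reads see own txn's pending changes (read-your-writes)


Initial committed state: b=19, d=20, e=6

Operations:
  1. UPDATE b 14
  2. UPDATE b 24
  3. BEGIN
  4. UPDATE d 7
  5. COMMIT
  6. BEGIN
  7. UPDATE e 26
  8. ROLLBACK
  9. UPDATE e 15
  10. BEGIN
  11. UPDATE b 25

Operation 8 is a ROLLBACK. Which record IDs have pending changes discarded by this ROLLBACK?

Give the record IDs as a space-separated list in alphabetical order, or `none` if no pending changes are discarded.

Answer: e

Derivation:
Initial committed: {b=19, d=20, e=6}
Op 1: UPDATE b=14 (auto-commit; committed b=14)
Op 2: UPDATE b=24 (auto-commit; committed b=24)
Op 3: BEGIN: in_txn=True, pending={}
Op 4: UPDATE d=7 (pending; pending now {d=7})
Op 5: COMMIT: merged ['d'] into committed; committed now {b=24, d=7, e=6}
Op 6: BEGIN: in_txn=True, pending={}
Op 7: UPDATE e=26 (pending; pending now {e=26})
Op 8: ROLLBACK: discarded pending ['e']; in_txn=False
Op 9: UPDATE e=15 (auto-commit; committed e=15)
Op 10: BEGIN: in_txn=True, pending={}
Op 11: UPDATE b=25 (pending; pending now {b=25})
ROLLBACK at op 8 discards: ['e']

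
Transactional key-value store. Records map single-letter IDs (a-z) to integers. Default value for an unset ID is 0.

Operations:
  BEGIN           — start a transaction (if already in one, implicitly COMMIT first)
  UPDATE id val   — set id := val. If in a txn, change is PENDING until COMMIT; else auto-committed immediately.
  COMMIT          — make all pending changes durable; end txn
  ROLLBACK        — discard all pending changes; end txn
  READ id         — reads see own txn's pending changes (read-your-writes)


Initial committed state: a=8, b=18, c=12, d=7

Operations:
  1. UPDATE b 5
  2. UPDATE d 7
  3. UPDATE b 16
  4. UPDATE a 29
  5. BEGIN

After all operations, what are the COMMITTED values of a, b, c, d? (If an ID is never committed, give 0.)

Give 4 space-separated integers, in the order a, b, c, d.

Answer: 29 16 12 7

Derivation:
Initial committed: {a=8, b=18, c=12, d=7}
Op 1: UPDATE b=5 (auto-commit; committed b=5)
Op 2: UPDATE d=7 (auto-commit; committed d=7)
Op 3: UPDATE b=16 (auto-commit; committed b=16)
Op 4: UPDATE a=29 (auto-commit; committed a=29)
Op 5: BEGIN: in_txn=True, pending={}
Final committed: {a=29, b=16, c=12, d=7}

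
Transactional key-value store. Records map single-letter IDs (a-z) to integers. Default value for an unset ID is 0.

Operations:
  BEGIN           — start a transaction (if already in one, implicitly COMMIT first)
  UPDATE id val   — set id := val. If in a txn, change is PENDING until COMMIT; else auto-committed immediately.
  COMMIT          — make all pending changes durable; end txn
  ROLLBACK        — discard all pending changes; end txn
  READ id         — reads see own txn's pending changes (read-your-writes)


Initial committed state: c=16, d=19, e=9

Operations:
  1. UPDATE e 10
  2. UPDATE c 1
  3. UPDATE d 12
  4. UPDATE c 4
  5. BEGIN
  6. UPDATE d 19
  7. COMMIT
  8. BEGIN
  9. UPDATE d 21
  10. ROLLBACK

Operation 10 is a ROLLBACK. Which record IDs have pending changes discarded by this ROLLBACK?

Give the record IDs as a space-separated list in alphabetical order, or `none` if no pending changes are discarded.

Answer: d

Derivation:
Initial committed: {c=16, d=19, e=9}
Op 1: UPDATE e=10 (auto-commit; committed e=10)
Op 2: UPDATE c=1 (auto-commit; committed c=1)
Op 3: UPDATE d=12 (auto-commit; committed d=12)
Op 4: UPDATE c=4 (auto-commit; committed c=4)
Op 5: BEGIN: in_txn=True, pending={}
Op 6: UPDATE d=19 (pending; pending now {d=19})
Op 7: COMMIT: merged ['d'] into committed; committed now {c=4, d=19, e=10}
Op 8: BEGIN: in_txn=True, pending={}
Op 9: UPDATE d=21 (pending; pending now {d=21})
Op 10: ROLLBACK: discarded pending ['d']; in_txn=False
ROLLBACK at op 10 discards: ['d']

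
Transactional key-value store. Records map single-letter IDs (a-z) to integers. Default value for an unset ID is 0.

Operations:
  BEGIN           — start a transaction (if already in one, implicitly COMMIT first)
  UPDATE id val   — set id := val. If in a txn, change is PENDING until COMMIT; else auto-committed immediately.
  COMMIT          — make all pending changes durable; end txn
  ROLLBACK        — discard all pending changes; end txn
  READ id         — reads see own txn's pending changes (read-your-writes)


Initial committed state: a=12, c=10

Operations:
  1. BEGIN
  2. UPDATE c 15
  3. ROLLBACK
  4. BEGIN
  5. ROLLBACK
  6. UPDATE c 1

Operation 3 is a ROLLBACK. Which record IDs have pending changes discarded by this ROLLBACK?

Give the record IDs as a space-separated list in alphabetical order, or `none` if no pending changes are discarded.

Initial committed: {a=12, c=10}
Op 1: BEGIN: in_txn=True, pending={}
Op 2: UPDATE c=15 (pending; pending now {c=15})
Op 3: ROLLBACK: discarded pending ['c']; in_txn=False
Op 4: BEGIN: in_txn=True, pending={}
Op 5: ROLLBACK: discarded pending []; in_txn=False
Op 6: UPDATE c=1 (auto-commit; committed c=1)
ROLLBACK at op 3 discards: ['c']

Answer: c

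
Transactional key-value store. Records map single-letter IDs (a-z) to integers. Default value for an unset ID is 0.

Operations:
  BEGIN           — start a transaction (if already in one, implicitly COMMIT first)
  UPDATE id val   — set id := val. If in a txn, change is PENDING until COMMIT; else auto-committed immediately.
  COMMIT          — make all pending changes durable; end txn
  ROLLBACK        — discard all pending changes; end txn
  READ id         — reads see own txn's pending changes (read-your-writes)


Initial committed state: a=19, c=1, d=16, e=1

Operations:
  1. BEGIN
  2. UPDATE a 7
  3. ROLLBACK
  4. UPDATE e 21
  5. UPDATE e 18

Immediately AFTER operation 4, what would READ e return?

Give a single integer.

Initial committed: {a=19, c=1, d=16, e=1}
Op 1: BEGIN: in_txn=True, pending={}
Op 2: UPDATE a=7 (pending; pending now {a=7})
Op 3: ROLLBACK: discarded pending ['a']; in_txn=False
Op 4: UPDATE e=21 (auto-commit; committed e=21)
After op 4: visible(e) = 21 (pending={}, committed={a=19, c=1, d=16, e=21})

Answer: 21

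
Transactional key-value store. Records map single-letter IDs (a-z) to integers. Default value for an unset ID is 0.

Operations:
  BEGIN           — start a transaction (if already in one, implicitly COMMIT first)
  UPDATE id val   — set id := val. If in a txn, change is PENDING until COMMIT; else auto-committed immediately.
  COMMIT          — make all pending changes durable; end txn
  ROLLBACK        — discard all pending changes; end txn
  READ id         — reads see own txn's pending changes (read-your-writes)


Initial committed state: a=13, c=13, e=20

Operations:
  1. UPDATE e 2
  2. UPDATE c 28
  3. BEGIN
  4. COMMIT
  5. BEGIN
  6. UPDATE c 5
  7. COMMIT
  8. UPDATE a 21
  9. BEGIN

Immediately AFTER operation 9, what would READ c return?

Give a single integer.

Answer: 5

Derivation:
Initial committed: {a=13, c=13, e=20}
Op 1: UPDATE e=2 (auto-commit; committed e=2)
Op 2: UPDATE c=28 (auto-commit; committed c=28)
Op 3: BEGIN: in_txn=True, pending={}
Op 4: COMMIT: merged [] into committed; committed now {a=13, c=28, e=2}
Op 5: BEGIN: in_txn=True, pending={}
Op 6: UPDATE c=5 (pending; pending now {c=5})
Op 7: COMMIT: merged ['c'] into committed; committed now {a=13, c=5, e=2}
Op 8: UPDATE a=21 (auto-commit; committed a=21)
Op 9: BEGIN: in_txn=True, pending={}
After op 9: visible(c) = 5 (pending={}, committed={a=21, c=5, e=2})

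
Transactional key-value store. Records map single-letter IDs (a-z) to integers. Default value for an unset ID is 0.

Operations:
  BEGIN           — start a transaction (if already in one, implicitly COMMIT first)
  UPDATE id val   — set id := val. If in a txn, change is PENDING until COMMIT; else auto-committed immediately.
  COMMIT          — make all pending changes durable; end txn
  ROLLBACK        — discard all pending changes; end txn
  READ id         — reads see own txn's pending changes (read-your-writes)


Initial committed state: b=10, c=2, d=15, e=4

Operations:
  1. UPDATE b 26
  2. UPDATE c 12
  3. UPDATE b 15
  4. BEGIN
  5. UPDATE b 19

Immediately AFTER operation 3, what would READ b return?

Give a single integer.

Initial committed: {b=10, c=2, d=15, e=4}
Op 1: UPDATE b=26 (auto-commit; committed b=26)
Op 2: UPDATE c=12 (auto-commit; committed c=12)
Op 3: UPDATE b=15 (auto-commit; committed b=15)
After op 3: visible(b) = 15 (pending={}, committed={b=15, c=12, d=15, e=4})

Answer: 15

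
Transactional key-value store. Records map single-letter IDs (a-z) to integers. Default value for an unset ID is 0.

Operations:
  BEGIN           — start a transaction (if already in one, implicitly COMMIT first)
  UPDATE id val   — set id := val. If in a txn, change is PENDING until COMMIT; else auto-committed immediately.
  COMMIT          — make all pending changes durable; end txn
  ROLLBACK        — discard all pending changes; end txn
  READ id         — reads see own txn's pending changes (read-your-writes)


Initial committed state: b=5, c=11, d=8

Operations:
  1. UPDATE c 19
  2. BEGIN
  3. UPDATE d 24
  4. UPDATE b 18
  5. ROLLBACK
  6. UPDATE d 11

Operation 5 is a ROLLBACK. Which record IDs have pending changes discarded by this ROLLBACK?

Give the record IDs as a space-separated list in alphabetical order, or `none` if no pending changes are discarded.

Initial committed: {b=5, c=11, d=8}
Op 1: UPDATE c=19 (auto-commit; committed c=19)
Op 2: BEGIN: in_txn=True, pending={}
Op 3: UPDATE d=24 (pending; pending now {d=24})
Op 4: UPDATE b=18 (pending; pending now {b=18, d=24})
Op 5: ROLLBACK: discarded pending ['b', 'd']; in_txn=False
Op 6: UPDATE d=11 (auto-commit; committed d=11)
ROLLBACK at op 5 discards: ['b', 'd']

Answer: b d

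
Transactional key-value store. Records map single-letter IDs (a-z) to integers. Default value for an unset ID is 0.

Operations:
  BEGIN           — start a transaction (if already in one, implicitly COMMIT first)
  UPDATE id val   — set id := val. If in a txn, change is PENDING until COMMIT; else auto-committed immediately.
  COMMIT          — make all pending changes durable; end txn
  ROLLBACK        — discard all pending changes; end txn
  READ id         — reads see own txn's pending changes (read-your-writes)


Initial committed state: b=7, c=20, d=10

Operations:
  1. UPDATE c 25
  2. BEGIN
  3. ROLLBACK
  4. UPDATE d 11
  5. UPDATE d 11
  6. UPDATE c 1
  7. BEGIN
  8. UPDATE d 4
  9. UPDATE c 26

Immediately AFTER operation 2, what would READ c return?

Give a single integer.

Answer: 25

Derivation:
Initial committed: {b=7, c=20, d=10}
Op 1: UPDATE c=25 (auto-commit; committed c=25)
Op 2: BEGIN: in_txn=True, pending={}
After op 2: visible(c) = 25 (pending={}, committed={b=7, c=25, d=10})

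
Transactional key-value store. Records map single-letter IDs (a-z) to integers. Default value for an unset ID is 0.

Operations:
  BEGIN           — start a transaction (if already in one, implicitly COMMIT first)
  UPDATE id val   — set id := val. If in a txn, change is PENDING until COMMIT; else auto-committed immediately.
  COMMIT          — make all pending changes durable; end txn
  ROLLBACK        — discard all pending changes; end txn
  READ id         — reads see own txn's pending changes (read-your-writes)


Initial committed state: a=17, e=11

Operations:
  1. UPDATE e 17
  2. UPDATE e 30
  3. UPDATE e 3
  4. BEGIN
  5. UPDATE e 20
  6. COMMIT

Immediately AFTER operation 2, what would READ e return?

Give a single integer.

Answer: 30

Derivation:
Initial committed: {a=17, e=11}
Op 1: UPDATE e=17 (auto-commit; committed e=17)
Op 2: UPDATE e=30 (auto-commit; committed e=30)
After op 2: visible(e) = 30 (pending={}, committed={a=17, e=30})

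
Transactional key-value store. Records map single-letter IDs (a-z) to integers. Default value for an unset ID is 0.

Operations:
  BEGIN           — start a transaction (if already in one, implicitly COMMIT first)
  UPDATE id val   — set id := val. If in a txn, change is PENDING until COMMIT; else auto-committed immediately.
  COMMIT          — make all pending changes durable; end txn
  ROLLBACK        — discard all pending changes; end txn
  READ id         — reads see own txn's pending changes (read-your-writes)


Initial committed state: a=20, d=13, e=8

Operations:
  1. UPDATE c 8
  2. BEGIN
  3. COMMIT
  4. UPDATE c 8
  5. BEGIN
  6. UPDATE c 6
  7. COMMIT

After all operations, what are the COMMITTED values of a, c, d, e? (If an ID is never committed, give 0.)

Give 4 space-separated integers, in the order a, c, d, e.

Initial committed: {a=20, d=13, e=8}
Op 1: UPDATE c=8 (auto-commit; committed c=8)
Op 2: BEGIN: in_txn=True, pending={}
Op 3: COMMIT: merged [] into committed; committed now {a=20, c=8, d=13, e=8}
Op 4: UPDATE c=8 (auto-commit; committed c=8)
Op 5: BEGIN: in_txn=True, pending={}
Op 6: UPDATE c=6 (pending; pending now {c=6})
Op 7: COMMIT: merged ['c'] into committed; committed now {a=20, c=6, d=13, e=8}
Final committed: {a=20, c=6, d=13, e=8}

Answer: 20 6 13 8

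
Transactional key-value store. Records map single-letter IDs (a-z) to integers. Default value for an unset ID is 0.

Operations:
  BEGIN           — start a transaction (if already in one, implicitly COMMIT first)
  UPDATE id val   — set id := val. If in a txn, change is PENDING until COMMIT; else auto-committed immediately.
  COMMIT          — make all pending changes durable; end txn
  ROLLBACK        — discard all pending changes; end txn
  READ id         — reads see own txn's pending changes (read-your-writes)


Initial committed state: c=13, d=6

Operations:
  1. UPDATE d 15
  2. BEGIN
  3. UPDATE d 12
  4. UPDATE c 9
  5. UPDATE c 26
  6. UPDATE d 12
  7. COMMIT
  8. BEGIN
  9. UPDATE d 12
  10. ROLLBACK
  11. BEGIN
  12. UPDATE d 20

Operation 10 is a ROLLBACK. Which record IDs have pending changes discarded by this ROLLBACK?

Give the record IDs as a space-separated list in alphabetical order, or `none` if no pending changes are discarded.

Answer: d

Derivation:
Initial committed: {c=13, d=6}
Op 1: UPDATE d=15 (auto-commit; committed d=15)
Op 2: BEGIN: in_txn=True, pending={}
Op 3: UPDATE d=12 (pending; pending now {d=12})
Op 4: UPDATE c=9 (pending; pending now {c=9, d=12})
Op 5: UPDATE c=26 (pending; pending now {c=26, d=12})
Op 6: UPDATE d=12 (pending; pending now {c=26, d=12})
Op 7: COMMIT: merged ['c', 'd'] into committed; committed now {c=26, d=12}
Op 8: BEGIN: in_txn=True, pending={}
Op 9: UPDATE d=12 (pending; pending now {d=12})
Op 10: ROLLBACK: discarded pending ['d']; in_txn=False
Op 11: BEGIN: in_txn=True, pending={}
Op 12: UPDATE d=20 (pending; pending now {d=20})
ROLLBACK at op 10 discards: ['d']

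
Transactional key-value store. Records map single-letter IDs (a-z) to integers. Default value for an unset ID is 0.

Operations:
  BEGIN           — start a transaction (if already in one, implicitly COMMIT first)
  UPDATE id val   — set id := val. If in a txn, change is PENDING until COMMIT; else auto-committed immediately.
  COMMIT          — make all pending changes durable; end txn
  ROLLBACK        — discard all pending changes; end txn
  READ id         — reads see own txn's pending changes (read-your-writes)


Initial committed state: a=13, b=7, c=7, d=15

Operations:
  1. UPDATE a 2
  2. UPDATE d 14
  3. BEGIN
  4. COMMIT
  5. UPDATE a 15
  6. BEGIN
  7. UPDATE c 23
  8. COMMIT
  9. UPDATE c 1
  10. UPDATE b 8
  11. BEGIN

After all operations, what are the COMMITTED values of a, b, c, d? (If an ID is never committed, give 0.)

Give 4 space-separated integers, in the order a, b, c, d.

Answer: 15 8 1 14

Derivation:
Initial committed: {a=13, b=7, c=7, d=15}
Op 1: UPDATE a=2 (auto-commit; committed a=2)
Op 2: UPDATE d=14 (auto-commit; committed d=14)
Op 3: BEGIN: in_txn=True, pending={}
Op 4: COMMIT: merged [] into committed; committed now {a=2, b=7, c=7, d=14}
Op 5: UPDATE a=15 (auto-commit; committed a=15)
Op 6: BEGIN: in_txn=True, pending={}
Op 7: UPDATE c=23 (pending; pending now {c=23})
Op 8: COMMIT: merged ['c'] into committed; committed now {a=15, b=7, c=23, d=14}
Op 9: UPDATE c=1 (auto-commit; committed c=1)
Op 10: UPDATE b=8 (auto-commit; committed b=8)
Op 11: BEGIN: in_txn=True, pending={}
Final committed: {a=15, b=8, c=1, d=14}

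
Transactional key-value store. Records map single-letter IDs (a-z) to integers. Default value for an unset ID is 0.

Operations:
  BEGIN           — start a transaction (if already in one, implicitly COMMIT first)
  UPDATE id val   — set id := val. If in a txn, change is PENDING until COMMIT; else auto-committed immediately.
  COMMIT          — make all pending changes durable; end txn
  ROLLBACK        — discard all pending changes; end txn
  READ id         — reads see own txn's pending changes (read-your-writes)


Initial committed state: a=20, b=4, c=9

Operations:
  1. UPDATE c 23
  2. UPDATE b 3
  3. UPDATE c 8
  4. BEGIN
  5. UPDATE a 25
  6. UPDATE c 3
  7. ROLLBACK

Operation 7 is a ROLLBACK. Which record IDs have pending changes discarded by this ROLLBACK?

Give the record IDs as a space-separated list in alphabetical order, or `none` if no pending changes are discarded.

Initial committed: {a=20, b=4, c=9}
Op 1: UPDATE c=23 (auto-commit; committed c=23)
Op 2: UPDATE b=3 (auto-commit; committed b=3)
Op 3: UPDATE c=8 (auto-commit; committed c=8)
Op 4: BEGIN: in_txn=True, pending={}
Op 5: UPDATE a=25 (pending; pending now {a=25})
Op 6: UPDATE c=3 (pending; pending now {a=25, c=3})
Op 7: ROLLBACK: discarded pending ['a', 'c']; in_txn=False
ROLLBACK at op 7 discards: ['a', 'c']

Answer: a c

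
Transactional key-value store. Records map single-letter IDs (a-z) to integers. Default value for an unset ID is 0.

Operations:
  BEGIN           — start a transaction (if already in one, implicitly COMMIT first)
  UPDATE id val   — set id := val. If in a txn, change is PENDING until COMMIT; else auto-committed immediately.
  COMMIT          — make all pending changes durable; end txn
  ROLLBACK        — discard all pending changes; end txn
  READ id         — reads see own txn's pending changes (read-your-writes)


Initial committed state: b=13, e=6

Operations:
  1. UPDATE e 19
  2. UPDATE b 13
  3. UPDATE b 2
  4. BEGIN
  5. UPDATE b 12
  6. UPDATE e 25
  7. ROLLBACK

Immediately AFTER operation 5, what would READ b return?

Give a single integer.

Initial committed: {b=13, e=6}
Op 1: UPDATE e=19 (auto-commit; committed e=19)
Op 2: UPDATE b=13 (auto-commit; committed b=13)
Op 3: UPDATE b=2 (auto-commit; committed b=2)
Op 4: BEGIN: in_txn=True, pending={}
Op 5: UPDATE b=12 (pending; pending now {b=12})
After op 5: visible(b) = 12 (pending={b=12}, committed={b=2, e=19})

Answer: 12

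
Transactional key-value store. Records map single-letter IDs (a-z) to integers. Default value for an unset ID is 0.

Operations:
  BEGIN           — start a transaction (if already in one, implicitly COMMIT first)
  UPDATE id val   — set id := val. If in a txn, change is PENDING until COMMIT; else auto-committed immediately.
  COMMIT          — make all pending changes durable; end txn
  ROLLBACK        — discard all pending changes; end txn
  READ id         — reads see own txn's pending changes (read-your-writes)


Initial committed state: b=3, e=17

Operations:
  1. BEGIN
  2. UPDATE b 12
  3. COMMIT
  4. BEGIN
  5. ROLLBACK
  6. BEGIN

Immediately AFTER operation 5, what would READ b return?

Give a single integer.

Initial committed: {b=3, e=17}
Op 1: BEGIN: in_txn=True, pending={}
Op 2: UPDATE b=12 (pending; pending now {b=12})
Op 3: COMMIT: merged ['b'] into committed; committed now {b=12, e=17}
Op 4: BEGIN: in_txn=True, pending={}
Op 5: ROLLBACK: discarded pending []; in_txn=False
After op 5: visible(b) = 12 (pending={}, committed={b=12, e=17})

Answer: 12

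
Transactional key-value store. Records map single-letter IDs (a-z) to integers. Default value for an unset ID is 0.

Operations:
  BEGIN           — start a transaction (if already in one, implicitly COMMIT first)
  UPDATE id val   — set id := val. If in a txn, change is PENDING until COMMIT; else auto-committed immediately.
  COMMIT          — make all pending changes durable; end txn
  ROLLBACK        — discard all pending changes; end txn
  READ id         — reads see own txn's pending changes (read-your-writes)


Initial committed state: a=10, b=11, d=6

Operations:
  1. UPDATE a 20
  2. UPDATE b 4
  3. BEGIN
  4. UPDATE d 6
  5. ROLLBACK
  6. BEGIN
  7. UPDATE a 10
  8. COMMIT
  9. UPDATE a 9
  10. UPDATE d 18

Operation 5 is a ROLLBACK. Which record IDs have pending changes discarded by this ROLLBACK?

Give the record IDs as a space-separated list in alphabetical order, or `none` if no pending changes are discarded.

Initial committed: {a=10, b=11, d=6}
Op 1: UPDATE a=20 (auto-commit; committed a=20)
Op 2: UPDATE b=4 (auto-commit; committed b=4)
Op 3: BEGIN: in_txn=True, pending={}
Op 4: UPDATE d=6 (pending; pending now {d=6})
Op 5: ROLLBACK: discarded pending ['d']; in_txn=False
Op 6: BEGIN: in_txn=True, pending={}
Op 7: UPDATE a=10 (pending; pending now {a=10})
Op 8: COMMIT: merged ['a'] into committed; committed now {a=10, b=4, d=6}
Op 9: UPDATE a=9 (auto-commit; committed a=9)
Op 10: UPDATE d=18 (auto-commit; committed d=18)
ROLLBACK at op 5 discards: ['d']

Answer: d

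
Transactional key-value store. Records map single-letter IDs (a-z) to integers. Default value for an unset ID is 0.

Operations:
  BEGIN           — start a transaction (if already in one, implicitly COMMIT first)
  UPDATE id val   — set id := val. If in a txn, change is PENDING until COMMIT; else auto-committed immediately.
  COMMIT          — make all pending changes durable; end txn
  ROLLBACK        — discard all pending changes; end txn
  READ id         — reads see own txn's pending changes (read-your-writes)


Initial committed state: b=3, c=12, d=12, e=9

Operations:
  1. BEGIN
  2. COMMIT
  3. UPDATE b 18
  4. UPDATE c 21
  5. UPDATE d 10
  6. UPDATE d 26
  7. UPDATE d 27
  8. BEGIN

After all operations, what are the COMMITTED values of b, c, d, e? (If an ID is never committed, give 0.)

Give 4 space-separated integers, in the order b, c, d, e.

Initial committed: {b=3, c=12, d=12, e=9}
Op 1: BEGIN: in_txn=True, pending={}
Op 2: COMMIT: merged [] into committed; committed now {b=3, c=12, d=12, e=9}
Op 3: UPDATE b=18 (auto-commit; committed b=18)
Op 4: UPDATE c=21 (auto-commit; committed c=21)
Op 5: UPDATE d=10 (auto-commit; committed d=10)
Op 6: UPDATE d=26 (auto-commit; committed d=26)
Op 7: UPDATE d=27 (auto-commit; committed d=27)
Op 8: BEGIN: in_txn=True, pending={}
Final committed: {b=18, c=21, d=27, e=9}

Answer: 18 21 27 9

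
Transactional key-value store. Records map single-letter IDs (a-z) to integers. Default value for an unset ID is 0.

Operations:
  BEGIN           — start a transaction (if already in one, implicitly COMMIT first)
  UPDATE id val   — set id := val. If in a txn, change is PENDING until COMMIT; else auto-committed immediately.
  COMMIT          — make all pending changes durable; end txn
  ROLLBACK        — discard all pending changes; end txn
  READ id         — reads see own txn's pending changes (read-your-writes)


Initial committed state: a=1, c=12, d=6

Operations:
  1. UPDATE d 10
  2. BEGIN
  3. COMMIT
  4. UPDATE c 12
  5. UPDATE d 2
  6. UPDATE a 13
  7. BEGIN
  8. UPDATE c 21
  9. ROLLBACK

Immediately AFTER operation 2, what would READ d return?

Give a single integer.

Answer: 10

Derivation:
Initial committed: {a=1, c=12, d=6}
Op 1: UPDATE d=10 (auto-commit; committed d=10)
Op 2: BEGIN: in_txn=True, pending={}
After op 2: visible(d) = 10 (pending={}, committed={a=1, c=12, d=10})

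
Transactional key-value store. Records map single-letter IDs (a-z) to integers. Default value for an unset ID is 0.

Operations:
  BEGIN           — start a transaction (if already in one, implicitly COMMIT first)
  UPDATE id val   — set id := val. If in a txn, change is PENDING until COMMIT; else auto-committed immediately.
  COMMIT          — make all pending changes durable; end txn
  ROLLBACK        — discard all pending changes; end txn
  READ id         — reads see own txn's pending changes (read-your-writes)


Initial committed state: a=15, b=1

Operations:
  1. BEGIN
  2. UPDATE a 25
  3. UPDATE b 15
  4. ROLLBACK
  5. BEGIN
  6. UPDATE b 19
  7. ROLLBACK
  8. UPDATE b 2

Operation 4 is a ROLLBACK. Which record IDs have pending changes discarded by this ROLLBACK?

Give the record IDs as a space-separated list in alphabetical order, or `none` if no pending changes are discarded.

Initial committed: {a=15, b=1}
Op 1: BEGIN: in_txn=True, pending={}
Op 2: UPDATE a=25 (pending; pending now {a=25})
Op 3: UPDATE b=15 (pending; pending now {a=25, b=15})
Op 4: ROLLBACK: discarded pending ['a', 'b']; in_txn=False
Op 5: BEGIN: in_txn=True, pending={}
Op 6: UPDATE b=19 (pending; pending now {b=19})
Op 7: ROLLBACK: discarded pending ['b']; in_txn=False
Op 8: UPDATE b=2 (auto-commit; committed b=2)
ROLLBACK at op 4 discards: ['a', 'b']

Answer: a b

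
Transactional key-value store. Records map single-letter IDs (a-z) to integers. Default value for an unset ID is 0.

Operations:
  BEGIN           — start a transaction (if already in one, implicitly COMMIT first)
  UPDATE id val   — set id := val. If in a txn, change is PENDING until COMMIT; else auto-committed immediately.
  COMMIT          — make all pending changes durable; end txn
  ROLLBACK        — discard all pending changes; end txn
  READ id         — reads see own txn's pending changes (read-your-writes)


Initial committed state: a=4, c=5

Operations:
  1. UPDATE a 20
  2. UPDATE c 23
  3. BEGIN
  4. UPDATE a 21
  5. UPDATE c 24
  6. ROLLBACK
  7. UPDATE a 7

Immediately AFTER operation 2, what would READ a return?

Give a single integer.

Initial committed: {a=4, c=5}
Op 1: UPDATE a=20 (auto-commit; committed a=20)
Op 2: UPDATE c=23 (auto-commit; committed c=23)
After op 2: visible(a) = 20 (pending={}, committed={a=20, c=23})

Answer: 20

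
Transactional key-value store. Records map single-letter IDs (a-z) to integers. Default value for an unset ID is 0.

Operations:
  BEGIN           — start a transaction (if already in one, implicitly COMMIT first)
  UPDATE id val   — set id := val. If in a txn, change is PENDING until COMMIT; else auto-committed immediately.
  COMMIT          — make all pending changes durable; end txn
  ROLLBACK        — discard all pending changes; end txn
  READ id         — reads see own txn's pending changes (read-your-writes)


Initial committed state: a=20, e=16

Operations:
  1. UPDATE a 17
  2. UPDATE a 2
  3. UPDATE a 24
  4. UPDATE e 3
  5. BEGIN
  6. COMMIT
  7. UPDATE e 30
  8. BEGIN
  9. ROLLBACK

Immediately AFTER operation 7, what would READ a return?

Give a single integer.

Initial committed: {a=20, e=16}
Op 1: UPDATE a=17 (auto-commit; committed a=17)
Op 2: UPDATE a=2 (auto-commit; committed a=2)
Op 3: UPDATE a=24 (auto-commit; committed a=24)
Op 4: UPDATE e=3 (auto-commit; committed e=3)
Op 5: BEGIN: in_txn=True, pending={}
Op 6: COMMIT: merged [] into committed; committed now {a=24, e=3}
Op 7: UPDATE e=30 (auto-commit; committed e=30)
After op 7: visible(a) = 24 (pending={}, committed={a=24, e=30})

Answer: 24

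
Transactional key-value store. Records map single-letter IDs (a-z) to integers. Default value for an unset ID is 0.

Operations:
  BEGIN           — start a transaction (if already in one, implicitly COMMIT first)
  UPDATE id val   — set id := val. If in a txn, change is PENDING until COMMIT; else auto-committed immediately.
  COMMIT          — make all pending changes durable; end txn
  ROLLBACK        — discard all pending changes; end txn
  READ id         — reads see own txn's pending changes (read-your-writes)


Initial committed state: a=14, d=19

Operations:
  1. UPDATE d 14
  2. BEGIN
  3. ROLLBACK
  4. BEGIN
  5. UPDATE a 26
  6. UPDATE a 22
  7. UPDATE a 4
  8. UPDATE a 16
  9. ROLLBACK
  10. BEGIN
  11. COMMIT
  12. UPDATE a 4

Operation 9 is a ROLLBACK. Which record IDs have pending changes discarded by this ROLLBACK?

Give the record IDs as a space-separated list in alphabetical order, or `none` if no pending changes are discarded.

Initial committed: {a=14, d=19}
Op 1: UPDATE d=14 (auto-commit; committed d=14)
Op 2: BEGIN: in_txn=True, pending={}
Op 3: ROLLBACK: discarded pending []; in_txn=False
Op 4: BEGIN: in_txn=True, pending={}
Op 5: UPDATE a=26 (pending; pending now {a=26})
Op 6: UPDATE a=22 (pending; pending now {a=22})
Op 7: UPDATE a=4 (pending; pending now {a=4})
Op 8: UPDATE a=16 (pending; pending now {a=16})
Op 9: ROLLBACK: discarded pending ['a']; in_txn=False
Op 10: BEGIN: in_txn=True, pending={}
Op 11: COMMIT: merged [] into committed; committed now {a=14, d=14}
Op 12: UPDATE a=4 (auto-commit; committed a=4)
ROLLBACK at op 9 discards: ['a']

Answer: a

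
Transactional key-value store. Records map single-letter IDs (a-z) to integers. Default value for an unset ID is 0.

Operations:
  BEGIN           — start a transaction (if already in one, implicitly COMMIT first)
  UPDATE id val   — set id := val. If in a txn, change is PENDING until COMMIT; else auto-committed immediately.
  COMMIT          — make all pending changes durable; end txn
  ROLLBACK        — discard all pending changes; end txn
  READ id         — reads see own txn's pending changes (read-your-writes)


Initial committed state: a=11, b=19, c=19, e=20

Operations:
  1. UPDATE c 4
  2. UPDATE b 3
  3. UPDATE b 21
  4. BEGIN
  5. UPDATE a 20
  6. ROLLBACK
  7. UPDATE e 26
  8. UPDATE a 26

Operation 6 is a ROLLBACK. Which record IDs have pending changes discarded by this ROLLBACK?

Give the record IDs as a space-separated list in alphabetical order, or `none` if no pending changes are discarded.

Answer: a

Derivation:
Initial committed: {a=11, b=19, c=19, e=20}
Op 1: UPDATE c=4 (auto-commit; committed c=4)
Op 2: UPDATE b=3 (auto-commit; committed b=3)
Op 3: UPDATE b=21 (auto-commit; committed b=21)
Op 4: BEGIN: in_txn=True, pending={}
Op 5: UPDATE a=20 (pending; pending now {a=20})
Op 6: ROLLBACK: discarded pending ['a']; in_txn=False
Op 7: UPDATE e=26 (auto-commit; committed e=26)
Op 8: UPDATE a=26 (auto-commit; committed a=26)
ROLLBACK at op 6 discards: ['a']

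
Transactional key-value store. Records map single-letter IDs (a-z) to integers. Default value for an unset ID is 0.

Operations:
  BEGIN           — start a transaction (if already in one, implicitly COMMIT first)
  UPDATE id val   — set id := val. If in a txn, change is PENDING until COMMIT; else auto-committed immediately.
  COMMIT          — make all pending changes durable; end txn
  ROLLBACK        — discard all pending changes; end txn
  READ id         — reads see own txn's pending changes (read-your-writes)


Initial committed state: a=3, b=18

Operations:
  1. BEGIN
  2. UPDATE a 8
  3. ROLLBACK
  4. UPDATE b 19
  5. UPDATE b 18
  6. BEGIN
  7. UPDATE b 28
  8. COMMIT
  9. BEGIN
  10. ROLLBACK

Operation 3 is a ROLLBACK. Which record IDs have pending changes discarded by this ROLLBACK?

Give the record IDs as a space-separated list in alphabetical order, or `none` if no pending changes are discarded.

Initial committed: {a=3, b=18}
Op 1: BEGIN: in_txn=True, pending={}
Op 2: UPDATE a=8 (pending; pending now {a=8})
Op 3: ROLLBACK: discarded pending ['a']; in_txn=False
Op 4: UPDATE b=19 (auto-commit; committed b=19)
Op 5: UPDATE b=18 (auto-commit; committed b=18)
Op 6: BEGIN: in_txn=True, pending={}
Op 7: UPDATE b=28 (pending; pending now {b=28})
Op 8: COMMIT: merged ['b'] into committed; committed now {a=3, b=28}
Op 9: BEGIN: in_txn=True, pending={}
Op 10: ROLLBACK: discarded pending []; in_txn=False
ROLLBACK at op 3 discards: ['a']

Answer: a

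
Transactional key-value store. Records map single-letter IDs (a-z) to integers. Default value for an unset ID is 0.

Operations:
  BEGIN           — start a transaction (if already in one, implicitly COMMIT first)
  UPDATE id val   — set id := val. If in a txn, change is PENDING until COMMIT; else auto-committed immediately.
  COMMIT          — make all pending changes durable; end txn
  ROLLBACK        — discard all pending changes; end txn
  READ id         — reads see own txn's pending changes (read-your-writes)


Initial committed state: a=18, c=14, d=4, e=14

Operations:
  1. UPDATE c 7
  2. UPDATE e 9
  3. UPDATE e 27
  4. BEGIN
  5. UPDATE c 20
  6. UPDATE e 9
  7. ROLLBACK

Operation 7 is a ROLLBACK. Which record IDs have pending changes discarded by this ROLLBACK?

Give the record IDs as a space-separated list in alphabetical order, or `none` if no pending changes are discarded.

Initial committed: {a=18, c=14, d=4, e=14}
Op 1: UPDATE c=7 (auto-commit; committed c=7)
Op 2: UPDATE e=9 (auto-commit; committed e=9)
Op 3: UPDATE e=27 (auto-commit; committed e=27)
Op 4: BEGIN: in_txn=True, pending={}
Op 5: UPDATE c=20 (pending; pending now {c=20})
Op 6: UPDATE e=9 (pending; pending now {c=20, e=9})
Op 7: ROLLBACK: discarded pending ['c', 'e']; in_txn=False
ROLLBACK at op 7 discards: ['c', 'e']

Answer: c e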